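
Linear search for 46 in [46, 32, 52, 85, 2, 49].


i=0: 46==46 found!

Found at 0, 1 comps


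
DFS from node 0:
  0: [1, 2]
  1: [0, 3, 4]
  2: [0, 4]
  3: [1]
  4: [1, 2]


Visit 0, push [2, 1]
Visit 1, push [4, 3]
Visit 3, push []
Visit 4, push [2]
Visit 2, push []

DFS order: [0, 1, 3, 4, 2]


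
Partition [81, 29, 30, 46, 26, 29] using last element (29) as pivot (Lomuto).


Pivot: 29
  29 <= 29: swap -> [29, 81, 30, 46, 26, 29]
  26 <= 29: swap -> [29, 26, 30, 46, 81, 29]
Place pivot at 2: [29, 26, 29, 46, 81, 30]

Partitioned: [29, 26, 29, 46, 81, 30]


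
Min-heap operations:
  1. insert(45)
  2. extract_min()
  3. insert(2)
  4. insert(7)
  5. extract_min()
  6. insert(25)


insert(45) -> [45]
extract_min()->45, []
insert(2) -> [2]
insert(7) -> [2, 7]
extract_min()->2, [7]
insert(25) -> [7, 25]

Final heap: [7, 25]


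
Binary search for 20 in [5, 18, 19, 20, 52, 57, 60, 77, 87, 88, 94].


Step 1: lo=0, hi=10, mid=5, val=57
Step 2: lo=0, hi=4, mid=2, val=19
Step 3: lo=3, hi=4, mid=3, val=20

Found at index 3


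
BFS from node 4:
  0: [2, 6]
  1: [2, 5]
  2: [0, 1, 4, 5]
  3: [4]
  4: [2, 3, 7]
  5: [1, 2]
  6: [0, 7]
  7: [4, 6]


Visit 4, enqueue [2, 3, 7]
Visit 2, enqueue [0, 1, 5]
Visit 3, enqueue []
Visit 7, enqueue [6]
Visit 0, enqueue []
Visit 1, enqueue []
Visit 5, enqueue []
Visit 6, enqueue []

BFS order: [4, 2, 3, 7, 0, 1, 5, 6]


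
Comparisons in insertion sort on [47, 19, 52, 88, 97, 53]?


Algorithm: insertion sort
Input: [47, 19, 52, 88, 97, 53]
Sorted: [19, 47, 52, 53, 88, 97]

7


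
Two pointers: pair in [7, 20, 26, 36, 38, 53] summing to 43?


lo=0(7)+hi=5(53)=60
lo=0(7)+hi=4(38)=45
lo=0(7)+hi=3(36)=43

Yes: 7+36=43


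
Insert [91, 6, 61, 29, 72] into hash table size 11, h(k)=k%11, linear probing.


Insert 91: h=3 -> slot 3
Insert 6: h=6 -> slot 6
Insert 61: h=6, 1 probes -> slot 7
Insert 29: h=7, 1 probes -> slot 8
Insert 72: h=6, 3 probes -> slot 9

Table: [None, None, None, 91, None, None, 6, 61, 29, 72, None]


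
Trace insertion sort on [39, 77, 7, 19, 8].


Initial: [39, 77, 7, 19, 8]
Insert 77: [39, 77, 7, 19, 8]
Insert 7: [7, 39, 77, 19, 8]
Insert 19: [7, 19, 39, 77, 8]
Insert 8: [7, 8, 19, 39, 77]

Sorted: [7, 8, 19, 39, 77]


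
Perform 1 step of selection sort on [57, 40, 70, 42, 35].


Initial: [57, 40, 70, 42, 35]
Step 1: min=35 at 4
  Swap: [35, 40, 70, 42, 57]

After 1 step: [35, 40, 70, 42, 57]


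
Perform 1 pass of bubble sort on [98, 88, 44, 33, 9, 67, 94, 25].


Initial: [98, 88, 44, 33, 9, 67, 94, 25]
Pass 1: [88, 44, 33, 9, 67, 94, 25, 98] (7 swaps)

After 1 pass: [88, 44, 33, 9, 67, 94, 25, 98]


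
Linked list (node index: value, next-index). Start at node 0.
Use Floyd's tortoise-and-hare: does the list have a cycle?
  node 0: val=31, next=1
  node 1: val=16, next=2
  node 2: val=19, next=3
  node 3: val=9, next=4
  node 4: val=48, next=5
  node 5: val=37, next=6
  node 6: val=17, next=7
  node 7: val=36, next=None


Floyd's tortoise (slow, +1) and hare (fast, +2):
  init: slow=0, fast=0
  step 1: slow=1, fast=2
  step 2: slow=2, fast=4
  step 3: slow=3, fast=6
  step 4: fast 6->7->None, no cycle

Cycle: no


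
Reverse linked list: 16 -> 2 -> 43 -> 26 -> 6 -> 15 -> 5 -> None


Step 1: curr=16, set curr.next=prev(None) | reversed so far: 16
Step 2: curr=2, set curr.next=prev(16) | reversed so far: 2 -> 16
Step 3: curr=43, set curr.next=prev(2) | reversed so far: 43 -> 2 -> 16
Step 4: curr=26, set curr.next=prev(43) | reversed so far: 26 -> 43 -> 2 -> 16
Step 5: curr=6, set curr.next=prev(26) | reversed so far: 6 -> 26 -> 43 -> 2 -> 16
Step 6: curr=15, set curr.next=prev(6) | reversed so far: 15 -> 6 -> 26 -> 43 -> 2 -> 16
Step 7: curr=5, set curr.next=prev(15) | reversed so far: 5 -> 15 -> 6 -> 26 -> 43 -> 2 -> 16

5 -> 15 -> 6 -> 26 -> 43 -> 2 -> 16 -> None


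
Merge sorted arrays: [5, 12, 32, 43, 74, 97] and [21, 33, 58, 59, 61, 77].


Take 5 from A
Take 12 from A
Take 21 from B
Take 32 from A
Take 33 from B
Take 43 from A
Take 58 from B
Take 59 from B
Take 61 from B
Take 74 from A
Take 77 from B

Merged: [5, 12, 21, 32, 33, 43, 58, 59, 61, 74, 77, 97]


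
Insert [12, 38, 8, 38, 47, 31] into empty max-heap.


Insert 12: [12]
Insert 38: [38, 12]
Insert 8: [38, 12, 8]
Insert 38: [38, 38, 8, 12]
Insert 47: [47, 38, 8, 12, 38]
Insert 31: [47, 38, 31, 12, 38, 8]

Final heap: [47, 38, 31, 12, 38, 8]


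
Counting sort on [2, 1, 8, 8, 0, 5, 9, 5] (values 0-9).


Input: [2, 1, 8, 8, 0, 5, 9, 5]
Counts: [1, 1, 1, 0, 0, 2, 0, 0, 2, 1]

Sorted: [0, 1, 2, 5, 5, 8, 8, 9]


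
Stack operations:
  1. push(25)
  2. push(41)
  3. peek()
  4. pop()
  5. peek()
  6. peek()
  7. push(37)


push(25) -> [25]
push(41) -> [25, 41]
peek()->41
pop()->41, [25]
peek()->25
peek()->25
push(37) -> [25, 37]

Final stack: [25, 37]


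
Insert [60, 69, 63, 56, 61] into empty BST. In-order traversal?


Insert 60: root
Insert 69: R from 60
Insert 63: R from 60 -> L from 69
Insert 56: L from 60
Insert 61: R from 60 -> L from 69 -> L from 63

In-order: [56, 60, 61, 63, 69]


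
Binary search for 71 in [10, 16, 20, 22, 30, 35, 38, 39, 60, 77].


Step 1: lo=0, hi=9, mid=4, val=30
Step 2: lo=5, hi=9, mid=7, val=39
Step 3: lo=8, hi=9, mid=8, val=60
Step 4: lo=9, hi=9, mid=9, val=77

Not found


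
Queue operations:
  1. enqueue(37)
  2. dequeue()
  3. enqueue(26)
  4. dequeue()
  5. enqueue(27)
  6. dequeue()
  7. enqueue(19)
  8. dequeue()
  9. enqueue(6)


enqueue(37) -> [37]
dequeue()->37, []
enqueue(26) -> [26]
dequeue()->26, []
enqueue(27) -> [27]
dequeue()->27, []
enqueue(19) -> [19]
dequeue()->19, []
enqueue(6) -> [6]

Final queue: [6]


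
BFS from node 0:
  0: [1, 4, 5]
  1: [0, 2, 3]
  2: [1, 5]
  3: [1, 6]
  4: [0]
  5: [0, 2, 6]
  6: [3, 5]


Visit 0, enqueue [1, 4, 5]
Visit 1, enqueue [2, 3]
Visit 4, enqueue []
Visit 5, enqueue [6]
Visit 2, enqueue []
Visit 3, enqueue []
Visit 6, enqueue []

BFS order: [0, 1, 4, 5, 2, 3, 6]


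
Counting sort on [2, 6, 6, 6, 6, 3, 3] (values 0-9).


Input: [2, 6, 6, 6, 6, 3, 3]
Counts: [0, 0, 1, 2, 0, 0, 4, 0, 0, 0]

Sorted: [2, 3, 3, 6, 6, 6, 6]


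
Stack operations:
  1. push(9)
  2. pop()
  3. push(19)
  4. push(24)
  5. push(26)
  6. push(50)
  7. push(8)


push(9) -> [9]
pop()->9, []
push(19) -> [19]
push(24) -> [19, 24]
push(26) -> [19, 24, 26]
push(50) -> [19, 24, 26, 50]
push(8) -> [19, 24, 26, 50, 8]

Final stack: [19, 24, 26, 50, 8]


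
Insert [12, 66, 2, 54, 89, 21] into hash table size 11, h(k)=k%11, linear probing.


Insert 12: h=1 -> slot 1
Insert 66: h=0 -> slot 0
Insert 2: h=2 -> slot 2
Insert 54: h=10 -> slot 10
Insert 89: h=1, 2 probes -> slot 3
Insert 21: h=10, 5 probes -> slot 4

Table: [66, 12, 2, 89, 21, None, None, None, None, None, 54]


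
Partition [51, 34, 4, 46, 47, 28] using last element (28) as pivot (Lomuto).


Pivot: 28
  4 <= 28: swap -> [4, 34, 51, 46, 47, 28]
Place pivot at 1: [4, 28, 51, 46, 47, 34]

Partitioned: [4, 28, 51, 46, 47, 34]


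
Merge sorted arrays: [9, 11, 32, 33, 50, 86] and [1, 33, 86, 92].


Take 1 from B
Take 9 from A
Take 11 from A
Take 32 from A
Take 33 from A
Take 33 from B
Take 50 from A
Take 86 from A

Merged: [1, 9, 11, 32, 33, 33, 50, 86, 86, 92]


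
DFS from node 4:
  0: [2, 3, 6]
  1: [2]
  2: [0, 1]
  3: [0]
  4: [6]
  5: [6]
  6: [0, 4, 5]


Visit 4, push [6]
Visit 6, push [5, 0]
Visit 0, push [3, 2]
Visit 2, push [1]
Visit 1, push []
Visit 3, push []
Visit 5, push []

DFS order: [4, 6, 0, 2, 1, 3, 5]


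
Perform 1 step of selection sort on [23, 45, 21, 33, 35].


Initial: [23, 45, 21, 33, 35]
Step 1: min=21 at 2
  Swap: [21, 45, 23, 33, 35]

After 1 step: [21, 45, 23, 33, 35]


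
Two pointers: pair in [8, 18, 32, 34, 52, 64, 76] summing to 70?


lo=0(8)+hi=6(76)=84
lo=0(8)+hi=5(64)=72
lo=0(8)+hi=4(52)=60
lo=1(18)+hi=4(52)=70

Yes: 18+52=70


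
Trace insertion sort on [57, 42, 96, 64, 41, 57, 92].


Initial: [57, 42, 96, 64, 41, 57, 92]
Insert 42: [42, 57, 96, 64, 41, 57, 92]
Insert 96: [42, 57, 96, 64, 41, 57, 92]
Insert 64: [42, 57, 64, 96, 41, 57, 92]
Insert 41: [41, 42, 57, 64, 96, 57, 92]
Insert 57: [41, 42, 57, 57, 64, 96, 92]
Insert 92: [41, 42, 57, 57, 64, 92, 96]

Sorted: [41, 42, 57, 57, 64, 92, 96]


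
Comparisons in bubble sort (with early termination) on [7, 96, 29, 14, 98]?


Algorithm: bubble sort (with early termination)
Input: [7, 96, 29, 14, 98]
Sorted: [7, 14, 29, 96, 98]

9


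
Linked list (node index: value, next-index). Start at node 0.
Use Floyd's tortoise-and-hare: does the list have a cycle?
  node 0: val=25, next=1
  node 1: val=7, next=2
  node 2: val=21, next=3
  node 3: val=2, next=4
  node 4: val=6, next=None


Floyd's tortoise (slow, +1) and hare (fast, +2):
  init: slow=0, fast=0
  step 1: slow=1, fast=2
  step 2: slow=2, fast=4
  step 3: fast -> None, no cycle

Cycle: no


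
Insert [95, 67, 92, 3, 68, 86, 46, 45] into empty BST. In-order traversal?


Insert 95: root
Insert 67: L from 95
Insert 92: L from 95 -> R from 67
Insert 3: L from 95 -> L from 67
Insert 68: L from 95 -> R from 67 -> L from 92
Insert 86: L from 95 -> R from 67 -> L from 92 -> R from 68
Insert 46: L from 95 -> L from 67 -> R from 3
Insert 45: L from 95 -> L from 67 -> R from 3 -> L from 46

In-order: [3, 45, 46, 67, 68, 86, 92, 95]


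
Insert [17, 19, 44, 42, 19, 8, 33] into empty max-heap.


Insert 17: [17]
Insert 19: [19, 17]
Insert 44: [44, 17, 19]
Insert 42: [44, 42, 19, 17]
Insert 19: [44, 42, 19, 17, 19]
Insert 8: [44, 42, 19, 17, 19, 8]
Insert 33: [44, 42, 33, 17, 19, 8, 19]

Final heap: [44, 42, 33, 17, 19, 8, 19]


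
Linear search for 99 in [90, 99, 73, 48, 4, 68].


i=0: 90!=99
i=1: 99==99 found!

Found at 1, 2 comps


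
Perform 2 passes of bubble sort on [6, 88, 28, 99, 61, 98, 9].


Initial: [6, 88, 28, 99, 61, 98, 9]
Pass 1: [6, 28, 88, 61, 98, 9, 99] (4 swaps)
Pass 2: [6, 28, 61, 88, 9, 98, 99] (2 swaps)

After 2 passes: [6, 28, 61, 88, 9, 98, 99]


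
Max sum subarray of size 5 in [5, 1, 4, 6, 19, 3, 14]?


[0:5]: 35
[1:6]: 33
[2:7]: 46

Max: 46 at [2:7]


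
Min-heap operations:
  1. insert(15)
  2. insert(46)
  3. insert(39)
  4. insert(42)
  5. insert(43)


insert(15) -> [15]
insert(46) -> [15, 46]
insert(39) -> [15, 46, 39]
insert(42) -> [15, 42, 39, 46]
insert(43) -> [15, 42, 39, 46, 43]

Final heap: [15, 42, 39, 46, 43]


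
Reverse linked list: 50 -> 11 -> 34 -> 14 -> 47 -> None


Step 1: curr=50, set curr.next=prev(None) | reversed so far: 50
Step 2: curr=11, set curr.next=prev(50) | reversed so far: 11 -> 50
Step 3: curr=34, set curr.next=prev(11) | reversed so far: 34 -> 11 -> 50
Step 4: curr=14, set curr.next=prev(34) | reversed so far: 14 -> 34 -> 11 -> 50
Step 5: curr=47, set curr.next=prev(14) | reversed so far: 47 -> 14 -> 34 -> 11 -> 50

47 -> 14 -> 34 -> 11 -> 50 -> None


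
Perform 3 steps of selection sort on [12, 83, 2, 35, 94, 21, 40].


Initial: [12, 83, 2, 35, 94, 21, 40]
Step 1: min=2 at 2
  Swap: [2, 83, 12, 35, 94, 21, 40]
Step 2: min=12 at 2
  Swap: [2, 12, 83, 35, 94, 21, 40]
Step 3: min=21 at 5
  Swap: [2, 12, 21, 35, 94, 83, 40]

After 3 steps: [2, 12, 21, 35, 94, 83, 40]


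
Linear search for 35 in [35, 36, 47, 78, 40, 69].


i=0: 35==35 found!

Found at 0, 1 comps


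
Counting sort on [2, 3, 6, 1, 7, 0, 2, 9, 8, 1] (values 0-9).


Input: [2, 3, 6, 1, 7, 0, 2, 9, 8, 1]
Counts: [1, 2, 2, 1, 0, 0, 1, 1, 1, 1]

Sorted: [0, 1, 1, 2, 2, 3, 6, 7, 8, 9]


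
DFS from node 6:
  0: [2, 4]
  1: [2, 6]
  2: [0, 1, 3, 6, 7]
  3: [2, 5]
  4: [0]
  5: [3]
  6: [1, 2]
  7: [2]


Visit 6, push [2, 1]
Visit 1, push [2]
Visit 2, push [7, 3, 0]
Visit 0, push [4]
Visit 4, push []
Visit 3, push [5]
Visit 5, push []
Visit 7, push []

DFS order: [6, 1, 2, 0, 4, 3, 5, 7]


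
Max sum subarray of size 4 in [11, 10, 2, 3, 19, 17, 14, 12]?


[0:4]: 26
[1:5]: 34
[2:6]: 41
[3:7]: 53
[4:8]: 62

Max: 62 at [4:8]


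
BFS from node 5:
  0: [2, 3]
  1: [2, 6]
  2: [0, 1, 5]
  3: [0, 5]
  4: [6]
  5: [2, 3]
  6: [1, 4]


Visit 5, enqueue [2, 3]
Visit 2, enqueue [0, 1]
Visit 3, enqueue []
Visit 0, enqueue []
Visit 1, enqueue [6]
Visit 6, enqueue [4]
Visit 4, enqueue []

BFS order: [5, 2, 3, 0, 1, 6, 4]


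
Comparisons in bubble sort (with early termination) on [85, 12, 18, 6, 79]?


Algorithm: bubble sort (with early termination)
Input: [85, 12, 18, 6, 79]
Sorted: [6, 12, 18, 79, 85]

10


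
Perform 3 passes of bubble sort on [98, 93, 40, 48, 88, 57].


Initial: [98, 93, 40, 48, 88, 57]
Pass 1: [93, 40, 48, 88, 57, 98] (5 swaps)
Pass 2: [40, 48, 88, 57, 93, 98] (4 swaps)
Pass 3: [40, 48, 57, 88, 93, 98] (1 swaps)

After 3 passes: [40, 48, 57, 88, 93, 98]


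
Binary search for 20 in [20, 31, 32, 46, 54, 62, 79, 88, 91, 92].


Step 1: lo=0, hi=9, mid=4, val=54
Step 2: lo=0, hi=3, mid=1, val=31
Step 3: lo=0, hi=0, mid=0, val=20

Found at index 0


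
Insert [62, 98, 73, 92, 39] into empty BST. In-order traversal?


Insert 62: root
Insert 98: R from 62
Insert 73: R from 62 -> L from 98
Insert 92: R from 62 -> L from 98 -> R from 73
Insert 39: L from 62

In-order: [39, 62, 73, 92, 98]


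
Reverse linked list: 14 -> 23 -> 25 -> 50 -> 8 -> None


Step 1: curr=14, set curr.next=prev(None) | reversed so far: 14
Step 2: curr=23, set curr.next=prev(14) | reversed so far: 23 -> 14
Step 3: curr=25, set curr.next=prev(23) | reversed so far: 25 -> 23 -> 14
Step 4: curr=50, set curr.next=prev(25) | reversed so far: 50 -> 25 -> 23 -> 14
Step 5: curr=8, set curr.next=prev(50) | reversed so far: 8 -> 50 -> 25 -> 23 -> 14

8 -> 50 -> 25 -> 23 -> 14 -> None


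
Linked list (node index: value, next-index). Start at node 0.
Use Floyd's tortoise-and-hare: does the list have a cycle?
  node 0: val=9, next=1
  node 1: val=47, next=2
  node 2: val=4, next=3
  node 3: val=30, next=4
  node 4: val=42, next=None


Floyd's tortoise (slow, +1) and hare (fast, +2):
  init: slow=0, fast=0
  step 1: slow=1, fast=2
  step 2: slow=2, fast=4
  step 3: fast -> None, no cycle

Cycle: no


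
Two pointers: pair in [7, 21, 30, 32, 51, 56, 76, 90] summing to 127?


lo=0(7)+hi=7(90)=97
lo=1(21)+hi=7(90)=111
lo=2(30)+hi=7(90)=120
lo=3(32)+hi=7(90)=122
lo=4(51)+hi=7(90)=141
lo=4(51)+hi=6(76)=127

Yes: 51+76=127


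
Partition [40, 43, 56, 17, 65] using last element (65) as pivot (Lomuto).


Pivot: 65
  40 <= 65: advance i (no swap)
  43 <= 65: advance i (no swap)
  56 <= 65: advance i (no swap)
  17 <= 65: advance i (no swap)
Place pivot at 4: [40, 43, 56, 17, 65]

Partitioned: [40, 43, 56, 17, 65]


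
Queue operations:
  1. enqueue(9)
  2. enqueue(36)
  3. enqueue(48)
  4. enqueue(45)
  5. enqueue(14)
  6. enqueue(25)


enqueue(9) -> [9]
enqueue(36) -> [9, 36]
enqueue(48) -> [9, 36, 48]
enqueue(45) -> [9, 36, 48, 45]
enqueue(14) -> [9, 36, 48, 45, 14]
enqueue(25) -> [9, 36, 48, 45, 14, 25]

Final queue: [9, 36, 48, 45, 14, 25]


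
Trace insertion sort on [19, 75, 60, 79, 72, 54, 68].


Initial: [19, 75, 60, 79, 72, 54, 68]
Insert 75: [19, 75, 60, 79, 72, 54, 68]
Insert 60: [19, 60, 75, 79, 72, 54, 68]
Insert 79: [19, 60, 75, 79, 72, 54, 68]
Insert 72: [19, 60, 72, 75, 79, 54, 68]
Insert 54: [19, 54, 60, 72, 75, 79, 68]
Insert 68: [19, 54, 60, 68, 72, 75, 79]

Sorted: [19, 54, 60, 68, 72, 75, 79]


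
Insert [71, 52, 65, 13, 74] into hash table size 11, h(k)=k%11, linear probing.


Insert 71: h=5 -> slot 5
Insert 52: h=8 -> slot 8
Insert 65: h=10 -> slot 10
Insert 13: h=2 -> slot 2
Insert 74: h=8, 1 probes -> slot 9

Table: [None, None, 13, None, None, 71, None, None, 52, 74, 65]


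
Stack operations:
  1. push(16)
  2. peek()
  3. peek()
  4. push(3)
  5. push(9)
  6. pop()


push(16) -> [16]
peek()->16
peek()->16
push(3) -> [16, 3]
push(9) -> [16, 3, 9]
pop()->9, [16, 3]

Final stack: [16, 3]


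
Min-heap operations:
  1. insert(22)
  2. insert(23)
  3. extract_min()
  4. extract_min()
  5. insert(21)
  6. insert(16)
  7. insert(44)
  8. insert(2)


insert(22) -> [22]
insert(23) -> [22, 23]
extract_min()->22, [23]
extract_min()->23, []
insert(21) -> [21]
insert(16) -> [16, 21]
insert(44) -> [16, 21, 44]
insert(2) -> [2, 16, 44, 21]

Final heap: [2, 16, 44, 21]


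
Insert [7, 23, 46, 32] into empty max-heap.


Insert 7: [7]
Insert 23: [23, 7]
Insert 46: [46, 7, 23]
Insert 32: [46, 32, 23, 7]

Final heap: [46, 32, 23, 7]


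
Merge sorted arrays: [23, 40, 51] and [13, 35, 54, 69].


Take 13 from B
Take 23 from A
Take 35 from B
Take 40 from A
Take 51 from A

Merged: [13, 23, 35, 40, 51, 54, 69]


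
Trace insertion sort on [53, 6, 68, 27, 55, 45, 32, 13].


Initial: [53, 6, 68, 27, 55, 45, 32, 13]
Insert 6: [6, 53, 68, 27, 55, 45, 32, 13]
Insert 68: [6, 53, 68, 27, 55, 45, 32, 13]
Insert 27: [6, 27, 53, 68, 55, 45, 32, 13]
Insert 55: [6, 27, 53, 55, 68, 45, 32, 13]
Insert 45: [6, 27, 45, 53, 55, 68, 32, 13]
Insert 32: [6, 27, 32, 45, 53, 55, 68, 13]
Insert 13: [6, 13, 27, 32, 45, 53, 55, 68]

Sorted: [6, 13, 27, 32, 45, 53, 55, 68]


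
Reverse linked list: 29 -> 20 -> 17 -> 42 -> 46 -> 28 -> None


Step 1: curr=29, set curr.next=prev(None) | reversed so far: 29
Step 2: curr=20, set curr.next=prev(29) | reversed so far: 20 -> 29
Step 3: curr=17, set curr.next=prev(20) | reversed so far: 17 -> 20 -> 29
Step 4: curr=42, set curr.next=prev(17) | reversed so far: 42 -> 17 -> 20 -> 29
Step 5: curr=46, set curr.next=prev(42) | reversed so far: 46 -> 42 -> 17 -> 20 -> 29
Step 6: curr=28, set curr.next=prev(46) | reversed so far: 28 -> 46 -> 42 -> 17 -> 20 -> 29

28 -> 46 -> 42 -> 17 -> 20 -> 29 -> None


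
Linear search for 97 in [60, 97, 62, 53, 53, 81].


i=0: 60!=97
i=1: 97==97 found!

Found at 1, 2 comps


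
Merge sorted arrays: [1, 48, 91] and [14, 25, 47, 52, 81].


Take 1 from A
Take 14 from B
Take 25 from B
Take 47 from B
Take 48 from A
Take 52 from B
Take 81 from B

Merged: [1, 14, 25, 47, 48, 52, 81, 91]


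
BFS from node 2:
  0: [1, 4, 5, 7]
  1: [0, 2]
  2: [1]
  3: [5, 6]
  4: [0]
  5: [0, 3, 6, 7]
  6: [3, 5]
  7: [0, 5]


Visit 2, enqueue [1]
Visit 1, enqueue [0]
Visit 0, enqueue [4, 5, 7]
Visit 4, enqueue []
Visit 5, enqueue [3, 6]
Visit 7, enqueue []
Visit 3, enqueue []
Visit 6, enqueue []

BFS order: [2, 1, 0, 4, 5, 7, 3, 6]


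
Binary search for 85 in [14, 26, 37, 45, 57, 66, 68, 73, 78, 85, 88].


Step 1: lo=0, hi=10, mid=5, val=66
Step 2: lo=6, hi=10, mid=8, val=78
Step 3: lo=9, hi=10, mid=9, val=85

Found at index 9


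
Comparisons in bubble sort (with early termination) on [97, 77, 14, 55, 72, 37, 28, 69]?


Algorithm: bubble sort (with early termination)
Input: [97, 77, 14, 55, 72, 37, 28, 69]
Sorted: [14, 28, 37, 55, 69, 72, 77, 97]

27


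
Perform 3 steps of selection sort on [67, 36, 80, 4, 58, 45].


Initial: [67, 36, 80, 4, 58, 45]
Step 1: min=4 at 3
  Swap: [4, 36, 80, 67, 58, 45]
Step 2: min=36 at 1
  Swap: [4, 36, 80, 67, 58, 45]
Step 3: min=45 at 5
  Swap: [4, 36, 45, 67, 58, 80]

After 3 steps: [4, 36, 45, 67, 58, 80]


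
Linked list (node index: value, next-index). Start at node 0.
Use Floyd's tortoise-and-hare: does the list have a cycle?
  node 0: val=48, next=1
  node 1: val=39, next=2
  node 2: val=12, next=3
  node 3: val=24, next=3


Floyd's tortoise (slow, +1) and hare (fast, +2):
  init: slow=0, fast=0
  step 1: slow=1, fast=2
  step 2: slow=2, fast=3
  step 3: slow=3, fast=3
  slow == fast at node 3: cycle detected

Cycle: yes


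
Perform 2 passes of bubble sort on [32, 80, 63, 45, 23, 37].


Initial: [32, 80, 63, 45, 23, 37]
Pass 1: [32, 63, 45, 23, 37, 80] (4 swaps)
Pass 2: [32, 45, 23, 37, 63, 80] (3 swaps)

After 2 passes: [32, 45, 23, 37, 63, 80]


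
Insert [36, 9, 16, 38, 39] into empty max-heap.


Insert 36: [36]
Insert 9: [36, 9]
Insert 16: [36, 9, 16]
Insert 38: [38, 36, 16, 9]
Insert 39: [39, 38, 16, 9, 36]

Final heap: [39, 38, 16, 9, 36]


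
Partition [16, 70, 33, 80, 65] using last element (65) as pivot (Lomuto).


Pivot: 65
  16 <= 65: advance i (no swap)
  33 <= 65: swap -> [16, 33, 70, 80, 65]
Place pivot at 2: [16, 33, 65, 80, 70]

Partitioned: [16, 33, 65, 80, 70]


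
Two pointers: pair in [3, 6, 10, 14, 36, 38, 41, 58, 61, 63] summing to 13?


lo=0(3)+hi=9(63)=66
lo=0(3)+hi=8(61)=64
lo=0(3)+hi=7(58)=61
lo=0(3)+hi=6(41)=44
lo=0(3)+hi=5(38)=41
lo=0(3)+hi=4(36)=39
lo=0(3)+hi=3(14)=17
lo=0(3)+hi=2(10)=13

Yes: 3+10=13


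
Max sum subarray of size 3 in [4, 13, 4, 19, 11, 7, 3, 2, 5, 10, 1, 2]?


[0:3]: 21
[1:4]: 36
[2:5]: 34
[3:6]: 37
[4:7]: 21
[5:8]: 12
[6:9]: 10
[7:10]: 17
[8:11]: 16
[9:12]: 13

Max: 37 at [3:6]


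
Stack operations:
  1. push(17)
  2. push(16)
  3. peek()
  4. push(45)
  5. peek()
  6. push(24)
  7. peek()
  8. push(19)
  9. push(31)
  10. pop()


push(17) -> [17]
push(16) -> [17, 16]
peek()->16
push(45) -> [17, 16, 45]
peek()->45
push(24) -> [17, 16, 45, 24]
peek()->24
push(19) -> [17, 16, 45, 24, 19]
push(31) -> [17, 16, 45, 24, 19, 31]
pop()->31, [17, 16, 45, 24, 19]

Final stack: [17, 16, 45, 24, 19]


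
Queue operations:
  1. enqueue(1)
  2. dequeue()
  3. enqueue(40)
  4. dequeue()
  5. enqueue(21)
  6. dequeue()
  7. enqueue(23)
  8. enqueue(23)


enqueue(1) -> [1]
dequeue()->1, []
enqueue(40) -> [40]
dequeue()->40, []
enqueue(21) -> [21]
dequeue()->21, []
enqueue(23) -> [23]
enqueue(23) -> [23, 23]

Final queue: [23, 23]


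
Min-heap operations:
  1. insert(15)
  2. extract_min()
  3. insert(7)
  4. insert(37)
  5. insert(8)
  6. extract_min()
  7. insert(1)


insert(15) -> [15]
extract_min()->15, []
insert(7) -> [7]
insert(37) -> [7, 37]
insert(8) -> [7, 37, 8]
extract_min()->7, [8, 37]
insert(1) -> [1, 37, 8]

Final heap: [1, 37, 8]


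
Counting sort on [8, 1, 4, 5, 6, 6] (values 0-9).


Input: [8, 1, 4, 5, 6, 6]
Counts: [0, 1, 0, 0, 1, 1, 2, 0, 1, 0]

Sorted: [1, 4, 5, 6, 6, 8]


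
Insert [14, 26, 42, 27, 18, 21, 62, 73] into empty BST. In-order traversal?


Insert 14: root
Insert 26: R from 14
Insert 42: R from 14 -> R from 26
Insert 27: R from 14 -> R from 26 -> L from 42
Insert 18: R from 14 -> L from 26
Insert 21: R from 14 -> L from 26 -> R from 18
Insert 62: R from 14 -> R from 26 -> R from 42
Insert 73: R from 14 -> R from 26 -> R from 42 -> R from 62

In-order: [14, 18, 21, 26, 27, 42, 62, 73]


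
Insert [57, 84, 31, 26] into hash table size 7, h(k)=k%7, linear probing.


Insert 57: h=1 -> slot 1
Insert 84: h=0 -> slot 0
Insert 31: h=3 -> slot 3
Insert 26: h=5 -> slot 5

Table: [84, 57, None, 31, None, 26, None]


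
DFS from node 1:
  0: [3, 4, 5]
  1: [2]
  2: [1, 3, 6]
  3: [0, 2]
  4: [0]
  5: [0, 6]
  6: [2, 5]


Visit 1, push [2]
Visit 2, push [6, 3]
Visit 3, push [0]
Visit 0, push [5, 4]
Visit 4, push []
Visit 5, push [6]
Visit 6, push []

DFS order: [1, 2, 3, 0, 4, 5, 6]


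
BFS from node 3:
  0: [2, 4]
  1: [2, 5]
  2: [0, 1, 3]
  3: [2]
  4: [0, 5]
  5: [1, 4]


Visit 3, enqueue [2]
Visit 2, enqueue [0, 1]
Visit 0, enqueue [4]
Visit 1, enqueue [5]
Visit 4, enqueue []
Visit 5, enqueue []

BFS order: [3, 2, 0, 1, 4, 5]


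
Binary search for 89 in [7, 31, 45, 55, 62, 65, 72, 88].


Step 1: lo=0, hi=7, mid=3, val=55
Step 2: lo=4, hi=7, mid=5, val=65
Step 3: lo=6, hi=7, mid=6, val=72
Step 4: lo=7, hi=7, mid=7, val=88

Not found


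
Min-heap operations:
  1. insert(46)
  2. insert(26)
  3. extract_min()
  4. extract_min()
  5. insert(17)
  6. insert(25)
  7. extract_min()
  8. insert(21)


insert(46) -> [46]
insert(26) -> [26, 46]
extract_min()->26, [46]
extract_min()->46, []
insert(17) -> [17]
insert(25) -> [17, 25]
extract_min()->17, [25]
insert(21) -> [21, 25]

Final heap: [21, 25]


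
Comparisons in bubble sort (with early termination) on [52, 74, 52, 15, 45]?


Algorithm: bubble sort (with early termination)
Input: [52, 74, 52, 15, 45]
Sorted: [15, 45, 52, 52, 74]

10


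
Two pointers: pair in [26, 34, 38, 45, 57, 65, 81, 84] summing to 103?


lo=0(26)+hi=7(84)=110
lo=0(26)+hi=6(81)=107
lo=0(26)+hi=5(65)=91
lo=1(34)+hi=5(65)=99
lo=2(38)+hi=5(65)=103

Yes: 38+65=103


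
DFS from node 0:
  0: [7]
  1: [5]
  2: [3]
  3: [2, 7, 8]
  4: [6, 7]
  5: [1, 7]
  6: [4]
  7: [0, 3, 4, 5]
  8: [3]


Visit 0, push [7]
Visit 7, push [5, 4, 3]
Visit 3, push [8, 2]
Visit 2, push []
Visit 8, push []
Visit 4, push [6]
Visit 6, push []
Visit 5, push [1]
Visit 1, push []

DFS order: [0, 7, 3, 2, 8, 4, 6, 5, 1]


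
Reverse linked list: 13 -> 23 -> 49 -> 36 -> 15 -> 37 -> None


Step 1: curr=13, set curr.next=prev(None) | reversed so far: 13
Step 2: curr=23, set curr.next=prev(13) | reversed so far: 23 -> 13
Step 3: curr=49, set curr.next=prev(23) | reversed so far: 49 -> 23 -> 13
Step 4: curr=36, set curr.next=prev(49) | reversed so far: 36 -> 49 -> 23 -> 13
Step 5: curr=15, set curr.next=prev(36) | reversed so far: 15 -> 36 -> 49 -> 23 -> 13
Step 6: curr=37, set curr.next=prev(15) | reversed so far: 37 -> 15 -> 36 -> 49 -> 23 -> 13

37 -> 15 -> 36 -> 49 -> 23 -> 13 -> None


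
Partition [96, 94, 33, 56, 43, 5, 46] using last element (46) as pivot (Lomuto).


Pivot: 46
  33 <= 46: swap -> [33, 94, 96, 56, 43, 5, 46]
  43 <= 46: swap -> [33, 43, 96, 56, 94, 5, 46]
  5 <= 46: swap -> [33, 43, 5, 56, 94, 96, 46]
Place pivot at 3: [33, 43, 5, 46, 94, 96, 56]

Partitioned: [33, 43, 5, 46, 94, 96, 56]


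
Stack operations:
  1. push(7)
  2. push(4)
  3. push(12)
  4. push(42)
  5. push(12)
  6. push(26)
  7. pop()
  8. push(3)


push(7) -> [7]
push(4) -> [7, 4]
push(12) -> [7, 4, 12]
push(42) -> [7, 4, 12, 42]
push(12) -> [7, 4, 12, 42, 12]
push(26) -> [7, 4, 12, 42, 12, 26]
pop()->26, [7, 4, 12, 42, 12]
push(3) -> [7, 4, 12, 42, 12, 3]

Final stack: [7, 4, 12, 42, 12, 3]


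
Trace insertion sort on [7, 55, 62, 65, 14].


Initial: [7, 55, 62, 65, 14]
Insert 55: [7, 55, 62, 65, 14]
Insert 62: [7, 55, 62, 65, 14]
Insert 65: [7, 55, 62, 65, 14]
Insert 14: [7, 14, 55, 62, 65]

Sorted: [7, 14, 55, 62, 65]


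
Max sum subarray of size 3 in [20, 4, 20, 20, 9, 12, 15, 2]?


[0:3]: 44
[1:4]: 44
[2:5]: 49
[3:6]: 41
[4:7]: 36
[5:8]: 29

Max: 49 at [2:5]


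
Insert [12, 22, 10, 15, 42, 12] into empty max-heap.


Insert 12: [12]
Insert 22: [22, 12]
Insert 10: [22, 12, 10]
Insert 15: [22, 15, 10, 12]
Insert 42: [42, 22, 10, 12, 15]
Insert 12: [42, 22, 12, 12, 15, 10]

Final heap: [42, 22, 12, 12, 15, 10]


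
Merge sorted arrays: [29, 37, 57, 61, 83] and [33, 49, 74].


Take 29 from A
Take 33 from B
Take 37 from A
Take 49 from B
Take 57 from A
Take 61 from A
Take 74 from B

Merged: [29, 33, 37, 49, 57, 61, 74, 83]


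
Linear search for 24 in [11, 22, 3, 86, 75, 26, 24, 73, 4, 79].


i=0: 11!=24
i=1: 22!=24
i=2: 3!=24
i=3: 86!=24
i=4: 75!=24
i=5: 26!=24
i=6: 24==24 found!

Found at 6, 7 comps


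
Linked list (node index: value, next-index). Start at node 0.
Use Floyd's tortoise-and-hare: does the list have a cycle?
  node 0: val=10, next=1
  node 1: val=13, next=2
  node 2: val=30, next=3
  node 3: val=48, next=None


Floyd's tortoise (slow, +1) and hare (fast, +2):
  init: slow=0, fast=0
  step 1: slow=1, fast=2
  step 2: fast 2->3->None, no cycle

Cycle: no


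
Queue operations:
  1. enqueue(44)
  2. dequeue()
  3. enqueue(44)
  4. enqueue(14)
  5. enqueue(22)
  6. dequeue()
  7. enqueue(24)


enqueue(44) -> [44]
dequeue()->44, []
enqueue(44) -> [44]
enqueue(14) -> [44, 14]
enqueue(22) -> [44, 14, 22]
dequeue()->44, [14, 22]
enqueue(24) -> [14, 22, 24]

Final queue: [14, 22, 24]


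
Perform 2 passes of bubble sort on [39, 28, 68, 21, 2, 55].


Initial: [39, 28, 68, 21, 2, 55]
Pass 1: [28, 39, 21, 2, 55, 68] (4 swaps)
Pass 2: [28, 21, 2, 39, 55, 68] (2 swaps)

After 2 passes: [28, 21, 2, 39, 55, 68]


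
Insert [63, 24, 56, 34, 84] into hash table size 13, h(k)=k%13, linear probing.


Insert 63: h=11 -> slot 11
Insert 24: h=11, 1 probes -> slot 12
Insert 56: h=4 -> slot 4
Insert 34: h=8 -> slot 8
Insert 84: h=6 -> slot 6

Table: [None, None, None, None, 56, None, 84, None, 34, None, None, 63, 24]


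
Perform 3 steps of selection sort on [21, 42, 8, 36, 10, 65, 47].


Initial: [21, 42, 8, 36, 10, 65, 47]
Step 1: min=8 at 2
  Swap: [8, 42, 21, 36, 10, 65, 47]
Step 2: min=10 at 4
  Swap: [8, 10, 21, 36, 42, 65, 47]
Step 3: min=21 at 2
  Swap: [8, 10, 21, 36, 42, 65, 47]

After 3 steps: [8, 10, 21, 36, 42, 65, 47]


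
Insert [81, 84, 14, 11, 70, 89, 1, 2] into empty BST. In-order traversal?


Insert 81: root
Insert 84: R from 81
Insert 14: L from 81
Insert 11: L from 81 -> L from 14
Insert 70: L from 81 -> R from 14
Insert 89: R from 81 -> R from 84
Insert 1: L from 81 -> L from 14 -> L from 11
Insert 2: L from 81 -> L from 14 -> L from 11 -> R from 1

In-order: [1, 2, 11, 14, 70, 81, 84, 89]


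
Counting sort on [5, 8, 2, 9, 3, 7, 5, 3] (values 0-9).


Input: [5, 8, 2, 9, 3, 7, 5, 3]
Counts: [0, 0, 1, 2, 0, 2, 0, 1, 1, 1]

Sorted: [2, 3, 3, 5, 5, 7, 8, 9]


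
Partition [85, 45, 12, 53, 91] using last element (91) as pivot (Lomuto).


Pivot: 91
  85 <= 91: advance i (no swap)
  45 <= 91: advance i (no swap)
  12 <= 91: advance i (no swap)
  53 <= 91: advance i (no swap)
Place pivot at 4: [85, 45, 12, 53, 91]

Partitioned: [85, 45, 12, 53, 91]


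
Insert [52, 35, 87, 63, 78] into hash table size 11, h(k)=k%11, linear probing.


Insert 52: h=8 -> slot 8
Insert 35: h=2 -> slot 2
Insert 87: h=10 -> slot 10
Insert 63: h=8, 1 probes -> slot 9
Insert 78: h=1 -> slot 1

Table: [None, 78, 35, None, None, None, None, None, 52, 63, 87]


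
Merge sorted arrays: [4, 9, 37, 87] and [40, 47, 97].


Take 4 from A
Take 9 from A
Take 37 from A
Take 40 from B
Take 47 from B
Take 87 from A

Merged: [4, 9, 37, 40, 47, 87, 97]


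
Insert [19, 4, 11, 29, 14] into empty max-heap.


Insert 19: [19]
Insert 4: [19, 4]
Insert 11: [19, 4, 11]
Insert 29: [29, 19, 11, 4]
Insert 14: [29, 19, 11, 4, 14]

Final heap: [29, 19, 11, 4, 14]


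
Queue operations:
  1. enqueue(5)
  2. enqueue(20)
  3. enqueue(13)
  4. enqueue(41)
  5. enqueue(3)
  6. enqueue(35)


enqueue(5) -> [5]
enqueue(20) -> [5, 20]
enqueue(13) -> [5, 20, 13]
enqueue(41) -> [5, 20, 13, 41]
enqueue(3) -> [5, 20, 13, 41, 3]
enqueue(35) -> [5, 20, 13, 41, 3, 35]

Final queue: [5, 20, 13, 41, 3, 35]


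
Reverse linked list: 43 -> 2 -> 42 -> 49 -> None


Step 1: curr=43, set curr.next=prev(None) | reversed so far: 43
Step 2: curr=2, set curr.next=prev(43) | reversed so far: 2 -> 43
Step 3: curr=42, set curr.next=prev(2) | reversed so far: 42 -> 2 -> 43
Step 4: curr=49, set curr.next=prev(42) | reversed so far: 49 -> 42 -> 2 -> 43

49 -> 42 -> 2 -> 43 -> None


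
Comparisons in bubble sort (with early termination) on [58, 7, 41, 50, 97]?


Algorithm: bubble sort (with early termination)
Input: [58, 7, 41, 50, 97]
Sorted: [7, 41, 50, 58, 97]

7


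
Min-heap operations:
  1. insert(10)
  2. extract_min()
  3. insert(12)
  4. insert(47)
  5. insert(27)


insert(10) -> [10]
extract_min()->10, []
insert(12) -> [12]
insert(47) -> [12, 47]
insert(27) -> [12, 47, 27]

Final heap: [12, 47, 27]


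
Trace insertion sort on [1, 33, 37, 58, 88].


Initial: [1, 33, 37, 58, 88]
Insert 33: [1, 33, 37, 58, 88]
Insert 37: [1, 33, 37, 58, 88]
Insert 58: [1, 33, 37, 58, 88]
Insert 88: [1, 33, 37, 58, 88]

Sorted: [1, 33, 37, 58, 88]


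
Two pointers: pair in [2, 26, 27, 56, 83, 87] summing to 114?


lo=0(2)+hi=5(87)=89
lo=1(26)+hi=5(87)=113
lo=2(27)+hi=5(87)=114

Yes: 27+87=114


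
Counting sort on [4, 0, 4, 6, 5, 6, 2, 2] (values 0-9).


Input: [4, 0, 4, 6, 5, 6, 2, 2]
Counts: [1, 0, 2, 0, 2, 1, 2, 0, 0, 0]

Sorted: [0, 2, 2, 4, 4, 5, 6, 6]


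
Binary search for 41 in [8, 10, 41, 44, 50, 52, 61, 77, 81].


Step 1: lo=0, hi=8, mid=4, val=50
Step 2: lo=0, hi=3, mid=1, val=10
Step 3: lo=2, hi=3, mid=2, val=41

Found at index 2


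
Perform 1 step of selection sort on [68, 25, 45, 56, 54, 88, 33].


Initial: [68, 25, 45, 56, 54, 88, 33]
Step 1: min=25 at 1
  Swap: [25, 68, 45, 56, 54, 88, 33]

After 1 step: [25, 68, 45, 56, 54, 88, 33]


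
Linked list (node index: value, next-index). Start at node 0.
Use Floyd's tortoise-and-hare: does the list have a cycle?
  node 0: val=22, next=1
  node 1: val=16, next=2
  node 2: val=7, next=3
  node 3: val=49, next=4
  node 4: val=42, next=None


Floyd's tortoise (slow, +1) and hare (fast, +2):
  init: slow=0, fast=0
  step 1: slow=1, fast=2
  step 2: slow=2, fast=4
  step 3: fast -> None, no cycle

Cycle: no


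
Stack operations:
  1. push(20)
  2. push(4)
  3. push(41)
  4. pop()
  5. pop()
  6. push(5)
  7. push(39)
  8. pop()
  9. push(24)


push(20) -> [20]
push(4) -> [20, 4]
push(41) -> [20, 4, 41]
pop()->41, [20, 4]
pop()->4, [20]
push(5) -> [20, 5]
push(39) -> [20, 5, 39]
pop()->39, [20, 5]
push(24) -> [20, 5, 24]

Final stack: [20, 5, 24]


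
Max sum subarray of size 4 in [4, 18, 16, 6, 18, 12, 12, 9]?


[0:4]: 44
[1:5]: 58
[2:6]: 52
[3:7]: 48
[4:8]: 51

Max: 58 at [1:5]


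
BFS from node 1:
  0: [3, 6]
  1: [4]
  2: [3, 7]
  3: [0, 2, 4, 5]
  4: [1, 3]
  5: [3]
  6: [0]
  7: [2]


Visit 1, enqueue [4]
Visit 4, enqueue [3]
Visit 3, enqueue [0, 2, 5]
Visit 0, enqueue [6]
Visit 2, enqueue [7]
Visit 5, enqueue []
Visit 6, enqueue []
Visit 7, enqueue []

BFS order: [1, 4, 3, 0, 2, 5, 6, 7]


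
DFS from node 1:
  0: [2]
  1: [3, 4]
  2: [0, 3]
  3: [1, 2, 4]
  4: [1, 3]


Visit 1, push [4, 3]
Visit 3, push [4, 2]
Visit 2, push [0]
Visit 0, push []
Visit 4, push []

DFS order: [1, 3, 2, 0, 4]


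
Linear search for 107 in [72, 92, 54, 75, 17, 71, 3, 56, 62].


i=0: 72!=107
i=1: 92!=107
i=2: 54!=107
i=3: 75!=107
i=4: 17!=107
i=5: 71!=107
i=6: 3!=107
i=7: 56!=107
i=8: 62!=107

Not found, 9 comps


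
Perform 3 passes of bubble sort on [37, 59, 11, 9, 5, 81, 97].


Initial: [37, 59, 11, 9, 5, 81, 97]
Pass 1: [37, 11, 9, 5, 59, 81, 97] (3 swaps)
Pass 2: [11, 9, 5, 37, 59, 81, 97] (3 swaps)
Pass 3: [9, 5, 11, 37, 59, 81, 97] (2 swaps)

After 3 passes: [9, 5, 11, 37, 59, 81, 97]


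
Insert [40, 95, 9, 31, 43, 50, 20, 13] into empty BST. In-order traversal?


Insert 40: root
Insert 95: R from 40
Insert 9: L from 40
Insert 31: L from 40 -> R from 9
Insert 43: R from 40 -> L from 95
Insert 50: R from 40 -> L from 95 -> R from 43
Insert 20: L from 40 -> R from 9 -> L from 31
Insert 13: L from 40 -> R from 9 -> L from 31 -> L from 20

In-order: [9, 13, 20, 31, 40, 43, 50, 95]


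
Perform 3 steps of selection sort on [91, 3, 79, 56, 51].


Initial: [91, 3, 79, 56, 51]
Step 1: min=3 at 1
  Swap: [3, 91, 79, 56, 51]
Step 2: min=51 at 4
  Swap: [3, 51, 79, 56, 91]
Step 3: min=56 at 3
  Swap: [3, 51, 56, 79, 91]

After 3 steps: [3, 51, 56, 79, 91]


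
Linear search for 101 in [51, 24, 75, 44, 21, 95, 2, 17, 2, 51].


i=0: 51!=101
i=1: 24!=101
i=2: 75!=101
i=3: 44!=101
i=4: 21!=101
i=5: 95!=101
i=6: 2!=101
i=7: 17!=101
i=8: 2!=101
i=9: 51!=101

Not found, 10 comps


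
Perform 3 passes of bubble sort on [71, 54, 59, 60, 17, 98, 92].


Initial: [71, 54, 59, 60, 17, 98, 92]
Pass 1: [54, 59, 60, 17, 71, 92, 98] (5 swaps)
Pass 2: [54, 59, 17, 60, 71, 92, 98] (1 swaps)
Pass 3: [54, 17, 59, 60, 71, 92, 98] (1 swaps)

After 3 passes: [54, 17, 59, 60, 71, 92, 98]


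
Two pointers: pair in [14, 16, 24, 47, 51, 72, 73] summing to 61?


lo=0(14)+hi=6(73)=87
lo=0(14)+hi=5(72)=86
lo=0(14)+hi=4(51)=65
lo=0(14)+hi=3(47)=61

Yes: 14+47=61


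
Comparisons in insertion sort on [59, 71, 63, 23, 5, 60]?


Algorithm: insertion sort
Input: [59, 71, 63, 23, 5, 60]
Sorted: [5, 23, 59, 60, 63, 71]

13


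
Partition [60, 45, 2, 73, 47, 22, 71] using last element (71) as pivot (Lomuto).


Pivot: 71
  60 <= 71: advance i (no swap)
  45 <= 71: advance i (no swap)
  2 <= 71: advance i (no swap)
  47 <= 71: swap -> [60, 45, 2, 47, 73, 22, 71]
  22 <= 71: swap -> [60, 45, 2, 47, 22, 73, 71]
Place pivot at 5: [60, 45, 2, 47, 22, 71, 73]

Partitioned: [60, 45, 2, 47, 22, 71, 73]


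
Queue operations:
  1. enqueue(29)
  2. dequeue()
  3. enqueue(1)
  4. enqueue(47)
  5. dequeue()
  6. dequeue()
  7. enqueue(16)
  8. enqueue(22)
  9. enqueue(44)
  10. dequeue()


enqueue(29) -> [29]
dequeue()->29, []
enqueue(1) -> [1]
enqueue(47) -> [1, 47]
dequeue()->1, [47]
dequeue()->47, []
enqueue(16) -> [16]
enqueue(22) -> [16, 22]
enqueue(44) -> [16, 22, 44]
dequeue()->16, [22, 44]

Final queue: [22, 44]


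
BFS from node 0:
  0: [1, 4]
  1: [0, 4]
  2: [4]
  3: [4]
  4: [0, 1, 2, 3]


Visit 0, enqueue [1, 4]
Visit 1, enqueue []
Visit 4, enqueue [2, 3]
Visit 2, enqueue []
Visit 3, enqueue []

BFS order: [0, 1, 4, 2, 3]


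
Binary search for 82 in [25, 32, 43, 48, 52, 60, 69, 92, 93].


Step 1: lo=0, hi=8, mid=4, val=52
Step 2: lo=5, hi=8, mid=6, val=69
Step 3: lo=7, hi=8, mid=7, val=92

Not found


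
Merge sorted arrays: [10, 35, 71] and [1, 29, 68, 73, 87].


Take 1 from B
Take 10 from A
Take 29 from B
Take 35 from A
Take 68 from B
Take 71 from A

Merged: [1, 10, 29, 35, 68, 71, 73, 87]


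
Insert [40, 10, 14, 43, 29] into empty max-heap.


Insert 40: [40]
Insert 10: [40, 10]
Insert 14: [40, 10, 14]
Insert 43: [43, 40, 14, 10]
Insert 29: [43, 40, 14, 10, 29]

Final heap: [43, 40, 14, 10, 29]


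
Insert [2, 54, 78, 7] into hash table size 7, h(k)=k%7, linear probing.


Insert 2: h=2 -> slot 2
Insert 54: h=5 -> slot 5
Insert 78: h=1 -> slot 1
Insert 7: h=0 -> slot 0

Table: [7, 78, 2, None, None, 54, None]


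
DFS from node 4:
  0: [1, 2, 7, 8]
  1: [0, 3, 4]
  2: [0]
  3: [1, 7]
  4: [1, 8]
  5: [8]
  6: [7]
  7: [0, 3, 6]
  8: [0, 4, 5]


Visit 4, push [8, 1]
Visit 1, push [3, 0]
Visit 0, push [8, 7, 2]
Visit 2, push []
Visit 7, push [6, 3]
Visit 3, push []
Visit 6, push []
Visit 8, push [5]
Visit 5, push []

DFS order: [4, 1, 0, 2, 7, 3, 6, 8, 5]


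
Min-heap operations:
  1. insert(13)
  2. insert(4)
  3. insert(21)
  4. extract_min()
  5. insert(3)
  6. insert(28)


insert(13) -> [13]
insert(4) -> [4, 13]
insert(21) -> [4, 13, 21]
extract_min()->4, [13, 21]
insert(3) -> [3, 21, 13]
insert(28) -> [3, 21, 13, 28]

Final heap: [3, 21, 13, 28]


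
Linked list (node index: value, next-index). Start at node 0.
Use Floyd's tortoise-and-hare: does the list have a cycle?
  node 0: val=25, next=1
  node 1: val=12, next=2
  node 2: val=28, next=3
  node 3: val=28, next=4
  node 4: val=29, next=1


Floyd's tortoise (slow, +1) and hare (fast, +2):
  init: slow=0, fast=0
  step 1: slow=1, fast=2
  step 2: slow=2, fast=4
  step 3: slow=3, fast=2
  step 4: slow=4, fast=4
  slow == fast at node 4: cycle detected

Cycle: yes


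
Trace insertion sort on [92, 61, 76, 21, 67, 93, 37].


Initial: [92, 61, 76, 21, 67, 93, 37]
Insert 61: [61, 92, 76, 21, 67, 93, 37]
Insert 76: [61, 76, 92, 21, 67, 93, 37]
Insert 21: [21, 61, 76, 92, 67, 93, 37]
Insert 67: [21, 61, 67, 76, 92, 93, 37]
Insert 93: [21, 61, 67, 76, 92, 93, 37]
Insert 37: [21, 37, 61, 67, 76, 92, 93]

Sorted: [21, 37, 61, 67, 76, 92, 93]


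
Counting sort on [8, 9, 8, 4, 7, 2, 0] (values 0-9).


Input: [8, 9, 8, 4, 7, 2, 0]
Counts: [1, 0, 1, 0, 1, 0, 0, 1, 2, 1]

Sorted: [0, 2, 4, 7, 8, 8, 9]


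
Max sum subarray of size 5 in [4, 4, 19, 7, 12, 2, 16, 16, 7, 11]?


[0:5]: 46
[1:6]: 44
[2:7]: 56
[3:8]: 53
[4:9]: 53
[5:10]: 52

Max: 56 at [2:7]


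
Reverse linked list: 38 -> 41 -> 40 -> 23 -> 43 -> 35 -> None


Step 1: curr=38, set curr.next=prev(None) | reversed so far: 38
Step 2: curr=41, set curr.next=prev(38) | reversed so far: 41 -> 38
Step 3: curr=40, set curr.next=prev(41) | reversed so far: 40 -> 41 -> 38
Step 4: curr=23, set curr.next=prev(40) | reversed so far: 23 -> 40 -> 41 -> 38
Step 5: curr=43, set curr.next=prev(23) | reversed so far: 43 -> 23 -> 40 -> 41 -> 38
Step 6: curr=35, set curr.next=prev(43) | reversed so far: 35 -> 43 -> 23 -> 40 -> 41 -> 38

35 -> 43 -> 23 -> 40 -> 41 -> 38 -> None


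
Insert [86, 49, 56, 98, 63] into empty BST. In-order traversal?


Insert 86: root
Insert 49: L from 86
Insert 56: L from 86 -> R from 49
Insert 98: R from 86
Insert 63: L from 86 -> R from 49 -> R from 56

In-order: [49, 56, 63, 86, 98]
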